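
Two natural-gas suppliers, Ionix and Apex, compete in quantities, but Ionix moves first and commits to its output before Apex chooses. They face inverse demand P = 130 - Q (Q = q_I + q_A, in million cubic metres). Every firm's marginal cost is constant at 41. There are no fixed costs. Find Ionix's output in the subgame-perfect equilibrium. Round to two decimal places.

44.50

The follower Apex best-responds to any q_I: π_A = (130 - Q)q_A - 41q_A.
∂π_A/∂q_A = 89 - q_I - 2q_A = 0 gives the reaction function q_A = (89 - q_I)/2.
Ionix substitutes q_A(q_I) into its own profit: π_I = q_I(130 - q_I - (89 - q_I)/2) - 41q_I = (171/2 - (1/2)q_I)q_I - 41q_I.
Leader FOC: 89/2 - q_I = 0, so q_I = 89/2.
Then q_A = (89 - 89/2)/2 = 89/4.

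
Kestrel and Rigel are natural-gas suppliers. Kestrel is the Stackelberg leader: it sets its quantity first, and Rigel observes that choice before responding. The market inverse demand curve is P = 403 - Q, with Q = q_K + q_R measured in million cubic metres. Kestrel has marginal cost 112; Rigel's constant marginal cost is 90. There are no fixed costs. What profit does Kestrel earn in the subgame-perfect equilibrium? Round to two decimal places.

The follower Rigel best-responds to any q_K: π_R = (403 - Q)q_R - 90q_R.
∂π_R/∂q_R = 313 - q_K - 2q_R = 0 gives the reaction function q_R = (313 - q_K)/2.
Kestrel substitutes q_R(q_K) into its own profit: π_K = q_K(403 - q_K - (313 - q_K)/2) - 112q_K = (493/2 - (1/2)q_K)q_K - 112q_K.
Leader FOC: 269/2 - q_K = 0, so q_K = 269/2.
Then q_R = (313 - 269/2)/2 = 357/4.
Price P = 403 - 895/4 = 717/4.
Kestrel's profit: (717/4 - 112)·(269/2) = 9045.1250.

9045.13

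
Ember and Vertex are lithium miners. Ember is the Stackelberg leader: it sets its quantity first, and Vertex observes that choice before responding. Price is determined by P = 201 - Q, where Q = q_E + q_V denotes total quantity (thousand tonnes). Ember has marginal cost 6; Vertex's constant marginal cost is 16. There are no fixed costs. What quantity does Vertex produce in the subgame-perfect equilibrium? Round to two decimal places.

The follower Vertex best-responds to any q_E: π_V = (201 - Q)q_V - 16q_V.
∂π_V/∂q_V = 185 - q_E - 2q_V = 0 gives the reaction function q_V = (185 - q_E)/2.
Ember substitutes q_V(q_E) into its own profit: π_E = q_E(201 - q_E - (185 - q_E)/2) - 6q_E = (217/2 - (1/2)q_E)q_E - 6q_E.
The leader's first-order condition 205/2 - q_E = 0 yields q_E = 205/2.
Then q_V = (185 - 205/2)/2 = 165/4.

41.25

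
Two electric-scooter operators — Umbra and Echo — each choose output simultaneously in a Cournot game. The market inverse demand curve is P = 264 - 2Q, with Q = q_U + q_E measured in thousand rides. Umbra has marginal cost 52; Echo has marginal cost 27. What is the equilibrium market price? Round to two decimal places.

Umbra's profit: π_U = (264 - 2Q)q_U - (52q_U). Setting ∂π_U/∂q_U = 0: 212 - 4q_U - 2(q_E) = 0.
Echo's first-order condition: 237 - 4q_E - 2(q_U) = 0.
Rearranging gives the reaction functions q_U = (212 - 2q_E)/4 and q_E = (237 - 2q_U)/4.
Solving the pair: q_U = 187/6, q_E = 131/3.
Total output Q = 449/6, so price P = 264 - 2·(449/6) = 343/3.

114.33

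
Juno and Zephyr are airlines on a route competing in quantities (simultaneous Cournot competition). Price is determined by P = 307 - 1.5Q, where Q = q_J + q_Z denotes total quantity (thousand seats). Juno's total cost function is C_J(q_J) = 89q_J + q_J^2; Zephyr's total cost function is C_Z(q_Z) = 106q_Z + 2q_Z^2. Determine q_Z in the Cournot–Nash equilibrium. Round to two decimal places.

20.70

Juno's profit: π_J = (307 - 1.5Q)q_J - (89q_J + q_J²). Setting ∂π_J/∂q_J = 0: 218 - 5q_J - (3/2)(q_Z) = 0.
Zephyr's profit: π_Z = (307 - 1.5Q)q_Z - (106q_Z + 2q_Z²). Setting ∂π_Z/∂q_Z = 0: 201 - 7q_Z - (3/2)(q_J) = 0.
Best responses: q_J = (218 - (3/2)q_Z)/5, q_Z = (201 - (3/2)q_J)/7.
Solving the pair: q_J = 37.3893, q_Z = 20.7023.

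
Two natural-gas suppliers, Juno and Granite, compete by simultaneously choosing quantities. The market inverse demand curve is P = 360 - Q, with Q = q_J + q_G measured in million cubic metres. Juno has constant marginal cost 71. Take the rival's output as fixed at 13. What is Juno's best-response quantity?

138

With the rival's output fixed at 13, Juno's profit is π_J = (360 - 13 - q_J)q_J - (71q_J) = (347 - q_J)q_J - (71q_J).
∂π_J/∂q_J = 276 - 2q_J = 0, so q_J = 138.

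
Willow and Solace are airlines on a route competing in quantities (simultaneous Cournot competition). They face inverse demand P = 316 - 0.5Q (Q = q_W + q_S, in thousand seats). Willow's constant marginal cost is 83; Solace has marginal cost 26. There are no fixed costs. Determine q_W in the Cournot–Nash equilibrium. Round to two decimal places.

Willow's profit: π_W = (316 - 0.5Q)q_W - (83q_W). Setting ∂π_W/∂q_W = 0: 233 - q_W - (1/2)(q_S) = 0.
Solace's profit: π_S = (316 - 0.5Q)q_S - (26q_S). Setting ∂π_S/∂q_S = 0: 290 - q_S - (1/2)(q_W) = 0.
So q_W = (233 - (1/2)q_S) and q_S = (290 - (1/2)q_W).
Solving the pair: q_W = 352/3, q_S = 694/3.

117.33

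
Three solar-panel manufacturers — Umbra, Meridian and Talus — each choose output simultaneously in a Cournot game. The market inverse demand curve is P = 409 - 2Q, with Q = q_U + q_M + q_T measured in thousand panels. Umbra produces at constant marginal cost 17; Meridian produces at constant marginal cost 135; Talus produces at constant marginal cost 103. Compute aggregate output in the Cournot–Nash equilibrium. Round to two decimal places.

121.50

Umbra's profit: π_U = (409 - 2Q)q_U - (17q_U). Setting ∂π_U/∂q_U = 0: 392 - 4q_U - 2(q_M + q_T) = 0.
Meridian's profit: π_M = (409 - 2Q)q_M - (135q_M). Setting ∂π_M/∂q_M = 0: 274 - 4q_M - 2(q_U + q_T) = 0.
Talus's profit: π_T = (409 - 2Q)q_T - (103q_T). Setting ∂π_T/∂q_T = 0: 306 - 4q_T - 2(q_U + q_M) = 0.
Summing all 3 equations gives 972 − 8Q = 0, hence Q = 243/2.
Back-substituting: q_U = (392 − 243)/2 = 149/2, q_M = (274 − 243)/2 = 31/2, q_T = (306 − 243)/2 = 63/2.
Total output Q = 149/2 + 31/2 + 63/2 = 243/2.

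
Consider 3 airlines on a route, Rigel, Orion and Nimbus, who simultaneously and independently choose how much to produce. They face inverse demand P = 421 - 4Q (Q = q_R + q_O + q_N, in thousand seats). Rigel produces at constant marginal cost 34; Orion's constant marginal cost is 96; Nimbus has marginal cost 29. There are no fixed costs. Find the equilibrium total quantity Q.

Rigel's profit: π_R = (421 - 4Q)q_R - (34q_R). Setting ∂π_R/∂q_R = 0: 387 - 8q_R - 4(q_O + q_N) = 0.
Orion's first-order condition: 325 - 8q_O - 4(q_R + q_N) = 0.
Nimbus's first-order condition: 392 - 8q_N - 4(q_R + q_O) = 0.
Summing all 3 equations gives 1104 − 16Q = 0, hence Q = 69.
Back-substituting: q_R = (387 − 276)/4 = 111/4, q_O = (325 − 276)/4 = 49/4, q_N = (392 − 276)/4 = 29.
Total output Q = 111/4 + 49/4 + 29 = 69.

69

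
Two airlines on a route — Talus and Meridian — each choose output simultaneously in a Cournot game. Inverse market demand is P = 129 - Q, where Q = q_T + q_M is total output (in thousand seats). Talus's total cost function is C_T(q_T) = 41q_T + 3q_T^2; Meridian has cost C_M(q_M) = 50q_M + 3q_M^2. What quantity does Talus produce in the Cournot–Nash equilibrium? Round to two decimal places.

9.92

Talus's profit: π_T = (129 - Q)q_T - (41q_T + 3q_T²). Setting ∂π_T/∂q_T = 0: 88 - 8q_T - (q_M) = 0.
Meridian's profit: π_M = (129 - Q)q_M - (50q_M + 3q_M²). Setting ∂π_M/∂q_M = 0: 79 - 8q_M - (q_T) = 0.
Best responses: q_T = (88 - q_M)/8, q_M = (79 - q_T)/8.
Substituting one into the other gives q_T = 625/63 and q_M = 544/63.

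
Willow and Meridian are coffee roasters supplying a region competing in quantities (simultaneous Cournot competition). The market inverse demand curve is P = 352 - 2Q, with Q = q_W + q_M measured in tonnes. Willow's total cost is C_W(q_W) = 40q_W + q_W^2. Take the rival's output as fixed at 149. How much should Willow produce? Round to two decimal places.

With the rival's output fixed at 149, Willow's profit is π_W = (352 - 2·149 - 2q_W)q_W - (40q_W + q_W²) = (54 - 2q_W)q_W - (40q_W + q_W²).
∂π_W/∂q_W = 14 - 6q_W = 0, so q_W = 7/3.

2.33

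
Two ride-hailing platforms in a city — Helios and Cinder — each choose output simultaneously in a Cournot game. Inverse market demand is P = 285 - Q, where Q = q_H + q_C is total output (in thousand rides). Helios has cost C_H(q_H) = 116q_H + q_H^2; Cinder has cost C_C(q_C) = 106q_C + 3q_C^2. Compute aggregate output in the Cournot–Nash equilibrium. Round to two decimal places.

Helios's profit: π_H = (285 - Q)q_H - (116q_H + q_H²). Setting ∂π_H/∂q_H = 0: 169 - 4q_H - (q_C) = 0.
Cinder's first-order condition: 179 - 8q_C - (q_H) = 0.
Best responses: q_H = (169 - q_C)/4, q_C = (179 - q_H)/8.
Solving the pair: q_H = 1173/31, q_C = 547/31.
Total output Q = 1173/31 + 547/31 = 1720/31.

55.48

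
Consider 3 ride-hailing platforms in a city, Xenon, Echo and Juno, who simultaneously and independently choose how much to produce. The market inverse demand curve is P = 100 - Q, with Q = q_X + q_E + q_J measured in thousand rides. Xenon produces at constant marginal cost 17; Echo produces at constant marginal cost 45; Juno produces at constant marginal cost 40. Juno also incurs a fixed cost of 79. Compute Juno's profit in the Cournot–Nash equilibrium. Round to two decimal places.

31.25

Xenon's profit: π_X = (100 - Q)q_X - (17q_X). Setting ∂π_X/∂q_X = 0: 83 - 2q_X - (q_E + q_J) = 0.
Echo's first-order condition: 55 - 2q_E - (q_X + q_J) = 0.
Juno's profit: π_J = (100 - Q)q_J - (40q_J). Setting ∂π_J/∂q_J = 0: 60 - 2q_J - (q_X + q_E) = 0.
Summing all 3 equations gives 198 − 4Q = 0, hence Q = 99/2.
Back-substituting: q_X = (83 − 99/2) = 67/2, q_E = (55 − 99/2) = 11/2, q_J = (60 − 99/2) = 21/2.
Price P = 100 - 99/2 = 101/2.
Juno's profit: (101/2 - 40)·(21/2) - 79 = 125/4.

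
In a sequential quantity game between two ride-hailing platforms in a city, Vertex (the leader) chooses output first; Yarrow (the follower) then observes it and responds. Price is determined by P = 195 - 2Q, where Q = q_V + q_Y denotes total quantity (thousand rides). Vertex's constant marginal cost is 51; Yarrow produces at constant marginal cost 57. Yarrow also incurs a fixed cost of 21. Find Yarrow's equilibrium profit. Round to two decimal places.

475.13

Solve by backward induction. Given q_V, the follower Yarrow maximises π_Y = (195 - 2q_V - 2q_Y)q_Y - 57q_Y.
Setting the follower's marginal profit to zero, 138 - 2q_V - 4q_Y = 0, i.e. q_Y = (138 - 2q_V)/4.
Vertex substitutes q_Y(q_V) into its own profit: π_V = q_V(195 - 2q_V - (138 - 2q_V)/2) - 51q_V = (126 - q_V)q_V - 51q_V.
Leader FOC: 75 - 2q_V = 0, so q_V = 75/2.
Then q_Y = (138 - 2·(75/2))/4 = 63/4.
Price P = 195 - 2·(213/4) = 177/2.
Yarrow's profit: (177/2 - 57)·(63/4) - 21 = 475.1250.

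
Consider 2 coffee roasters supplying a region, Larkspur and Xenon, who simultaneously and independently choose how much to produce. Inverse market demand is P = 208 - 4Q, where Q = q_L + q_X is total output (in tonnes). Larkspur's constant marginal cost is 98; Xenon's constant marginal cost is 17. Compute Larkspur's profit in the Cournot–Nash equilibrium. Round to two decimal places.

Larkspur's profit: π_L = (208 - 4Q)q_L - (98q_L). Setting ∂π_L/∂q_L = 0: 110 - 8q_L - 4(q_X) = 0.
Xenon's profit: π_X = (208 - 4Q)q_X - (17q_X). Setting ∂π_X/∂q_X = 0: 191 - 8q_X - 4(q_L) = 0.
Rearranging gives the reaction functions q_L = (110 - 4q_X)/8 and q_X = (191 - 4q_L)/8.
Substituting one into the other gives q_L = 29/12 and q_X = 68/3.
Price P = 208 - 4·(301/12) = 323/3.
Larkspur's profit: (323/3 - 98)·(29/12) = 841/36.

23.36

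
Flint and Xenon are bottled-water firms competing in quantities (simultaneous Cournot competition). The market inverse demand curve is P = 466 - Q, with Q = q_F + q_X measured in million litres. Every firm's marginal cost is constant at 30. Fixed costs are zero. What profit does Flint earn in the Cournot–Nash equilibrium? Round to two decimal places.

21121.78

Each firm earns π_i = (466 - Q)q_i - 30q_i.
Setting ∂π_i/∂q_i = 0 with rivals' quantities fixed: 436 - 2q_i - q_j = 0.
With identical firms every q_j equals q_i, so q_j = q_i and 436 = 3q_i, giving q_i = 436/3.
Price P = 466 - 872/3 = 526/3.
Flint's profit: (526/3 - 30)·(436/3) = 21121.7778.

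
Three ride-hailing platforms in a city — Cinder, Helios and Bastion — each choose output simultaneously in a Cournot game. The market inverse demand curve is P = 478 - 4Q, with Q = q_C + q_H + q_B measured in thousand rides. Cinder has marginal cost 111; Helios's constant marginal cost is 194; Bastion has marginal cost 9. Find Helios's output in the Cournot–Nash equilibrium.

1

Cinder's profit: π_C = (478 - 4Q)q_C - (111q_C). Setting ∂π_C/∂q_C = 0: 367 - 8q_C - 4(q_H + q_B) = 0.
Helios's profit: π_H = (478 - 4Q)q_H - (194q_H). Setting ∂π_H/∂q_H = 0: 284 - 8q_H - 4(q_C + q_B) = 0.
Bastion's first-order condition: 469 - 8q_B - 4(q_C + q_H) = 0.
Summing all 3 equations gives 1120 − 16Q = 0, hence Q = 70.
Back-substituting: q_C = (367 − 280)/4 = 87/4, q_H = (284 − 280)/4 = 1, q_B = (469 − 280)/4 = 189/4.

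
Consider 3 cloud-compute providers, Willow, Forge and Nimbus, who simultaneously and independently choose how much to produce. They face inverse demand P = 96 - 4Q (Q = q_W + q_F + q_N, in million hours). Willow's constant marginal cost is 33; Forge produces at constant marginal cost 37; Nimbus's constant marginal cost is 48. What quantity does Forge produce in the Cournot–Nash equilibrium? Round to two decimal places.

4.13

Willow's profit: π_W = (96 - 4Q)q_W - (33q_W). Setting ∂π_W/∂q_W = 0: 63 - 8q_W - 4(q_F + q_N) = 0.
Forge's profit: π_F = (96 - 4Q)q_F - (37q_F). Setting ∂π_F/∂q_F = 0: 59 - 8q_F - 4(q_W + q_N) = 0.
Nimbus's first-order condition: 48 - 8q_N - 4(q_W + q_F) = 0.
Summing all 3 equations gives 170 − 16Q = 0, hence Q = 85/8.
Back-substituting: q_W = (63 − 85/2)/4 = 41/8, q_F = (59 − 85/2)/4 = 33/8, q_N = (48 − 85/2)/4 = 11/8.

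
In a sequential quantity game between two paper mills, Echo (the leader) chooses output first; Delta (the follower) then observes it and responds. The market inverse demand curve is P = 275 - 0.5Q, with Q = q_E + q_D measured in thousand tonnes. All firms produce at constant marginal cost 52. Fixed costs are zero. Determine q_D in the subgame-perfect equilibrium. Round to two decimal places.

Solve by backward induction. Given q_E, the follower Delta maximises π_D = (275 - (1/2)q_E - (1/2)q_D)q_D - 52q_D.
∂π_D/∂q_D = 223 - (1/2)q_E - q_D = 0 gives the reaction function q_D = (223 - (1/2)q_E).
The leader anticipates this reaction. Substituting into P = 275 - 0.5Q gives P = 327/2 - (1/4)q_E, so π_E = (327/2 - (1/4)q_E)q_E - 52q_E.
The leader's first-order condition 223/2 - (1/2)q_E = 0 yields q_E = 223.
Then q_D = (223 - (1/2)·223) = 223/2.

111.50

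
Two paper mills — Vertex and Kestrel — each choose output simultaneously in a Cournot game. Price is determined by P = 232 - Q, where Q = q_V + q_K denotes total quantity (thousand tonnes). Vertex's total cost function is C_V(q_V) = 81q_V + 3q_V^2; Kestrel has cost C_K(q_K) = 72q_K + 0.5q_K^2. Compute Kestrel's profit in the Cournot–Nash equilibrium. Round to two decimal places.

3614.29

Vertex's profit: π_V = (232 - Q)q_V - (81q_V + 3q_V²). Setting ∂π_V/∂q_V = 0: 151 - 8q_V - (q_K) = 0.
Kestrel's profit: π_K = (232 - Q)q_K - (72q_K + (1/2)q_K²). Setting ∂π_K/∂q_K = 0: 160 - 3q_K - (q_V) = 0.
So q_V = (151 - q_K)/8 and q_K = (160 - q_V)/3.
Substituting one into the other gives q_V = 293/23 and q_K = 1129/23.
Price P = 232 - 1422/23 = 170.1739.
Kestrel's profit: 170.1739·(1129/23) - 72·(1129/23) - (1/2)(1129/23)² = 3614.2940.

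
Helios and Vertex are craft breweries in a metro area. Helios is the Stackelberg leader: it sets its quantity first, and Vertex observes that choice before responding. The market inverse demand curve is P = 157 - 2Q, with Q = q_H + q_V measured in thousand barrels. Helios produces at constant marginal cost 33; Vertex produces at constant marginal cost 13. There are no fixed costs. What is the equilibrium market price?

Solve by backward induction. Given q_H, the follower Vertex maximises π_V = (157 - 2q_H - 2q_V)q_V - 13q_V.
∂π_V/∂q_V = 144 - 2q_H - 4q_V = 0 gives the reaction function q_V = (144 - 2q_H)/4.
Helios substitutes q_V(q_H) into its own profit: π_H = q_H(157 - 2q_H - (144 - 2q_H)/2) - 33q_H = (85 - q_H)q_H - 33q_H.
Leader FOC: 52 - 2q_H = 0, so q_H = 26.
Then q_V = (144 - 2·26)/4 = 23.
Total output Q = 49, so price P = 157 - 2·49 = 59.

59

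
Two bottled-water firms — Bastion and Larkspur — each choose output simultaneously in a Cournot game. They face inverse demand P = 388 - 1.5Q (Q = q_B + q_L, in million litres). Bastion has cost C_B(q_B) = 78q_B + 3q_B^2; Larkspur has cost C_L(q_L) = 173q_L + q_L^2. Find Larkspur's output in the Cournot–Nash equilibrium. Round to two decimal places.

34.39

Bastion's profit: π_B = (388 - 1.5Q)q_B - (78q_B + 3q_B²). Setting ∂π_B/∂q_B = 0: 310 - 9q_B - (3/2)(q_L) = 0.
Larkspur's profit: π_L = (388 - 1.5Q)q_L - (173q_L + q_L²). Setting ∂π_L/∂q_L = 0: 215 - 5q_L - (3/2)(q_B) = 0.
Best responses: q_B = (310 - (3/2)q_L)/9, q_L = (215 - (3/2)q_B)/5.
Solving the pair: q_B = 28.7135, q_L = 1960/57.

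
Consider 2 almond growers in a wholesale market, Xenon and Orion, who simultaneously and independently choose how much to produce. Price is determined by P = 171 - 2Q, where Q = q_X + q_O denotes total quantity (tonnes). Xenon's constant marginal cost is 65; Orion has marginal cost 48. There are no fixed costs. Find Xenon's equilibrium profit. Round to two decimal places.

440.06

Xenon's profit: π_X = (171 - 2Q)q_X - (65q_X). Setting ∂π_X/∂q_X = 0: 106 - 4q_X - 2(q_O) = 0.
Orion's profit: π_O = (171 - 2Q)q_O - (48q_O). Setting ∂π_O/∂q_O = 0: 123 - 4q_O - 2(q_X) = 0.
Best responses: q_X = (106 - 2q_O)/4, q_O = (123 - 2q_X)/4.
Substituting one into the other gives q_X = 89/6 and q_O = 70/3.
Price P = 171 - 2·(229/6) = 284/3.
Xenon's profit: (284/3 - 65)·(89/6) = 440.0556.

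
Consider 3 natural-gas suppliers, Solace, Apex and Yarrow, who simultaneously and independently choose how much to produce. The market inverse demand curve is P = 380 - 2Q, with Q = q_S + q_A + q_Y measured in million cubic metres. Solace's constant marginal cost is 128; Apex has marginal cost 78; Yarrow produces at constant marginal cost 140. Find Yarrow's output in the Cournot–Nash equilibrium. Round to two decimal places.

20.75

Solace's profit: π_S = (380 - 2Q)q_S - (128q_S). Setting ∂π_S/∂q_S = 0: 252 - 4q_S - 2(q_A + q_Y) = 0.
Apex's first-order condition: 302 - 4q_A - 2(q_S + q_Y) = 0.
Yarrow's first-order condition: 240 - 4q_Y - 2(q_S + q_A) = 0.
Adding the 3 first-order conditions: 794 − 8Q = 0, so Q = 397/4.
Back-substituting: q_S = (252 − 397/2)/2 = 107/4, q_A = (302 − 397/2)/2 = 207/4, q_Y = (240 − 397/2)/2 = 83/4.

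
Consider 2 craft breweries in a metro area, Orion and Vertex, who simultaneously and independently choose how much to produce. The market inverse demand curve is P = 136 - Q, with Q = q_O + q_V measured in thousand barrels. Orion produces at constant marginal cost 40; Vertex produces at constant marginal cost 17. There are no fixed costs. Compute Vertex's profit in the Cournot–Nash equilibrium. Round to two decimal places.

2240.44

Orion's profit: π_O = (136 - Q)q_O - (40q_O). Setting ∂π_O/∂q_O = 0: 96 - 2q_O - (q_V) = 0.
Vertex's first-order condition: 119 - 2q_V - (q_O) = 0.
So q_O = (96 - q_V)/2 and q_V = (119 - q_O)/2.
Solving the pair: q_O = 73/3, q_V = 142/3.
Price P = 136 - 215/3 = 193/3.
Vertex's profit: (193/3 - 17)·(142/3) = 2240.4444.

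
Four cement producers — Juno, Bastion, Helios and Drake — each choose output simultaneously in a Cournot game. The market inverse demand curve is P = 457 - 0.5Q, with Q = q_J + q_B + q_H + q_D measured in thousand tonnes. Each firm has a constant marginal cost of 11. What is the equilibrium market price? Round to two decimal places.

Each firm earns π_i = (457 - 0.5Q)q_i - 11q_i.
First-order condition (treating rivals' output as given): 446 - q_i - (1/2)·Σ_{j≠i} q_j = 0.
By symmetry each firm produces the same amount; substituting Σ_{j≠i} q_j = 3q_i yields q_i = 446/(5/2) = 892/5.
Total output Q = 713.6000, so price P = 457 - (1/2)·713.6000 = 501/5.

100.20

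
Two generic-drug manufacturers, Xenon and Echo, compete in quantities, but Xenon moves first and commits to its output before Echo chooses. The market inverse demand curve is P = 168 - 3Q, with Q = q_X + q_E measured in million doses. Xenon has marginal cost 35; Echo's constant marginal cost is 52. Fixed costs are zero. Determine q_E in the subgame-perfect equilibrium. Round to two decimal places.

The follower Echo best-responds to any q_X: π_E = (168 - 3Q)q_E - 52q_E.
Setting the follower's marginal profit to zero, 116 - 3q_X - 6q_E = 0, i.e. q_E = (116 - 3q_X)/6.
Xenon substitutes q_E(q_X) into its own profit: π_X = q_X(168 - 3q_X - (116 - 3q_X)/2) - 35q_X = (110 - (3/2)q_X)q_X - 35q_X.
Leader FOC: 75 - 3q_X = 0, so q_X = 25.
Then q_E = (116 - 3·25)/6 = 41/6.

6.83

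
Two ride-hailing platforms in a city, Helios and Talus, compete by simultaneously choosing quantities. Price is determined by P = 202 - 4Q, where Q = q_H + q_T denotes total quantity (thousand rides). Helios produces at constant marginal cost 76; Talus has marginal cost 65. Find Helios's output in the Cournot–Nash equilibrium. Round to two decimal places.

9.58

Helios's profit: π_H = (202 - 4Q)q_H - (76q_H). Setting ∂π_H/∂q_H = 0: 126 - 8q_H - 4(q_T) = 0.
Talus's first-order condition: 137 - 8q_T - 4(q_H) = 0.
Rearranging gives the reaction functions q_H = (126 - 4q_T)/8 and q_T = (137 - 4q_H)/8.
Substituting one into the other gives q_H = 115/12 and q_T = 37/3.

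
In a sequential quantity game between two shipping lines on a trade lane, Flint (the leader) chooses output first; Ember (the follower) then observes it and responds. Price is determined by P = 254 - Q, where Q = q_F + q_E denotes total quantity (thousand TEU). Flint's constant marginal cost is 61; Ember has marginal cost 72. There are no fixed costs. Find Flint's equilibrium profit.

5202

Solve by backward induction. Given q_F, the follower Ember maximises π_E = (254 - q_F - q_E)q_E - 72q_E.
Follower FOC: 182 - q_F - 2q_E = 0, so q_E(q_F) = (182 - q_F)/2.
The leader anticipates this reaction. Substituting into P = 254 - Q gives P = 163 - (1/2)q_F, so π_F = (163 - (1/2)q_F)q_F - 61q_F.
Maximising: ∂π_F/∂q_F = 102 - q_F = 0, giving q_F = 102.
Then q_E = (182 - 102)/2 = 40.
Price P = 254 - 142 = 112.
Flint's profit: (112 - 61)·102 = 5202.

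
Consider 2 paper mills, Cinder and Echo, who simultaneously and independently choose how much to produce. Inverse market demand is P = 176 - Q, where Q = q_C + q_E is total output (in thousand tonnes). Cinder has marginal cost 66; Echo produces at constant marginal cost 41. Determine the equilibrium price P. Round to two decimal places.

94.33

Cinder's profit: π_C = (176 - Q)q_C - (66q_C). Setting ∂π_C/∂q_C = 0: 110 - 2q_C - (q_E) = 0.
Echo's first-order condition: 135 - 2q_E - (q_C) = 0.
Rearranging gives the reaction functions q_C = (110 - q_E)/2 and q_E = (135 - q_C)/2.
Solving the pair: q_C = 85/3, q_E = 160/3.
Total output Q = 245/3, so price P = 176 - 245/3 = 283/3.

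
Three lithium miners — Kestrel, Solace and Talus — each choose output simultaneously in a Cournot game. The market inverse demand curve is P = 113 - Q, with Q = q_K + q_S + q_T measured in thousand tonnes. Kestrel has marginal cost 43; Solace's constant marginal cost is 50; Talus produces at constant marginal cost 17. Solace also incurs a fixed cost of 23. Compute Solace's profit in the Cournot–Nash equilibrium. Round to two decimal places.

Kestrel's profit: π_K = (113 - Q)q_K - (43q_K). Setting ∂π_K/∂q_K = 0: 70 - 2q_K - (q_S + q_T) = 0.
Solace's first-order condition: 63 - 2q_S - (q_K + q_T) = 0.
Talus's first-order condition: 96 - 2q_T - (q_K + q_S) = 0.
Summing all 3 equations gives 229 − 4Q = 0, hence Q = 229/4.
Back-substituting: q_K = (70 − 229/4) = 51/4, q_S = (63 − 229/4) = 23/4, q_T = (96 − 229/4) = 155/4.
Price P = 113 - 229/4 = 223/4.
Solace's profit: (223/4 - 50)·(23/4) - 23 = 161/16.

10.06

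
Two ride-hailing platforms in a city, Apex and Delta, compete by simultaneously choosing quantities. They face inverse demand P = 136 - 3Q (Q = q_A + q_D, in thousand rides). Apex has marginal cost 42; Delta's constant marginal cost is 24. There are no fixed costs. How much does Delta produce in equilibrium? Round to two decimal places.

Apex's profit: π_A = (136 - 3Q)q_A - (42q_A). Setting ∂π_A/∂q_A = 0: 94 - 6q_A - 3(q_D) = 0.
Delta's first-order condition: 112 - 6q_D - 3(q_A) = 0.
Best responses: q_A = (94 - 3q_D)/6, q_D = (112 - 3q_A)/6.
Solving the pair: q_A = 76/9, q_D = 130/9.

14.44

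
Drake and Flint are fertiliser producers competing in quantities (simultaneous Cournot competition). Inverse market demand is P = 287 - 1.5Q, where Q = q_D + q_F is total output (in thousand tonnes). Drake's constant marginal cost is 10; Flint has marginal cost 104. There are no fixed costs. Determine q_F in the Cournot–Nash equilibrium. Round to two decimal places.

19.78

Drake's profit: π_D = (287 - 1.5Q)q_D - (10q_D). Setting ∂π_D/∂q_D = 0: 277 - 3q_D - (3/2)(q_F) = 0.
Flint's first-order condition: 183 - 3q_F - (3/2)(q_D) = 0.
So q_D = (277 - (3/2)q_F)/3 and q_F = (183 - (3/2)q_D)/3.
Substituting one into the other gives q_D = 742/9 and q_F = 178/9.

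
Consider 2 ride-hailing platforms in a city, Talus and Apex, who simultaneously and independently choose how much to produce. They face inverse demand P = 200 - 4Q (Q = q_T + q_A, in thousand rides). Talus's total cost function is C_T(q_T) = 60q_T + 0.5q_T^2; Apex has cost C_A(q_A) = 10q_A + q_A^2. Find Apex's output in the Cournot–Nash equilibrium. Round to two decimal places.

15.54

Talus's profit: π_T = (200 - 4Q)q_T - (60q_T + (1/2)q_T²). Setting ∂π_T/∂q_T = 0: 140 - 9q_T - 4(q_A) = 0.
Apex's profit: π_A = (200 - 4Q)q_A - (10q_A + q_A²). Setting ∂π_A/∂q_A = 0: 190 - 10q_A - 4(q_T) = 0.
Best responses: q_T = (140 - 4q_A)/9, q_A = (190 - 4q_T)/10.
Substituting one into the other gives q_T = 320/37 and q_A = 575/37.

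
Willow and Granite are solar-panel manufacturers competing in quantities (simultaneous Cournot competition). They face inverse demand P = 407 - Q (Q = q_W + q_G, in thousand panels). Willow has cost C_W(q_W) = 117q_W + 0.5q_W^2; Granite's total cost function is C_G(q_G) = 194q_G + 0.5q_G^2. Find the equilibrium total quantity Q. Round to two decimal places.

125.75

Willow's profit: π_W = (407 - Q)q_W - (117q_W + (1/2)q_W²). Setting ∂π_W/∂q_W = 0: 290 - 3q_W - (q_G) = 0.
Granite's profit: π_G = (407 - Q)q_G - (194q_G + (1/2)q_G²). Setting ∂π_G/∂q_G = 0: 213 - 3q_G - (q_W) = 0.
Best responses: q_W = (290 - q_G)/3, q_G = (213 - q_W)/3.
Solving the pair: q_W = 657/8, q_G = 349/8.
Total output Q = 657/8 + 349/8 = 503/4.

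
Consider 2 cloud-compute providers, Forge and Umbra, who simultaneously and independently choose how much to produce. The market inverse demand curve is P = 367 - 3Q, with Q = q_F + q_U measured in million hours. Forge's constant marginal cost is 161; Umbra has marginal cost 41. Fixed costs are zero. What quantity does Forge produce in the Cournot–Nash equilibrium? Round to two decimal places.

9.56

Forge's profit: π_F = (367 - 3Q)q_F - (161q_F). Setting ∂π_F/∂q_F = 0: 206 - 6q_F - 3(q_U) = 0.
Umbra's first-order condition: 326 - 6q_U - 3(q_F) = 0.
Rearranging gives the reaction functions q_F = (206 - 3q_U)/6 and q_U = (326 - 3q_F)/6.
Substituting one into the other gives q_F = 86/9 and q_U = 446/9.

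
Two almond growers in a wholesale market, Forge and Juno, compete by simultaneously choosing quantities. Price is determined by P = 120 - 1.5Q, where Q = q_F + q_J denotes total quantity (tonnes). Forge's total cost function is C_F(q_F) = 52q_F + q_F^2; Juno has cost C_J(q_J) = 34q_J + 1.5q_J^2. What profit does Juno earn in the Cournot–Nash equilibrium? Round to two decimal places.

419.12

Forge's profit: π_F = (120 - 1.5Q)q_F - (52q_F + q_F²). Setting ∂π_F/∂q_F = 0: 68 - 5q_F - (3/2)(q_J) = 0.
Juno's first-order condition: 86 - 6q_J - (3/2)(q_F) = 0.
So q_F = (68 - (3/2)q_J)/5 and q_J = (86 - (3/2)q_F)/6.
Solving the pair: q_F = 372/37, q_J = 1312/111.
Price P = 120 - (3/2)·21.8739 = 87.1892.
Juno's profit: 87.1892·(1312/111) - 34·(1312/111) - (3/2)(1312/111)² = 419.1244.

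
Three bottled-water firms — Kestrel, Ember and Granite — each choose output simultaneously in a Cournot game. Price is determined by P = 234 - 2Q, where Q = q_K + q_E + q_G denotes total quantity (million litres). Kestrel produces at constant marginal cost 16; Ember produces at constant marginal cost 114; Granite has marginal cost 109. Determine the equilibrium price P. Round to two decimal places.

118.25

Kestrel's profit: π_K = (234 - 2Q)q_K - (16q_K). Setting ∂π_K/∂q_K = 0: 218 - 4q_K - 2(q_E + q_G) = 0.
Ember's profit: π_E = (234 - 2Q)q_E - (114q_E). Setting ∂π_E/∂q_E = 0: 120 - 4q_E - 2(q_K + q_G) = 0.
Granite's profit: π_G = (234 - 2Q)q_G - (109q_G). Setting ∂π_G/∂q_G = 0: 125 - 4q_G - 2(q_K + q_E) = 0.
Summing all 3 equations gives 463 − 8Q = 0, hence Q = 463/8.
Back-substituting: q_K = (218 − 463/4)/2 = 409/8, q_E = (120 − 463/4)/2 = 17/8, q_G = (125 − 463/4)/2 = 37/8.
Total output Q = 463/8, so price P = 234 - 2·(463/8) = 473/4.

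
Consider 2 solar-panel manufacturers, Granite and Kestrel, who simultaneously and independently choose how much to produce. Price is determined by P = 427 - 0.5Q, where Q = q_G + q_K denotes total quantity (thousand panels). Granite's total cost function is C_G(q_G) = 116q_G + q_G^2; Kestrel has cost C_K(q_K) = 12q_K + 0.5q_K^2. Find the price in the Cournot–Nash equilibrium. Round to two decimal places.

296.22

Granite's profit: π_G = (427 - 0.5Q)q_G - (116q_G + q_G²). Setting ∂π_G/∂q_G = 0: 311 - 3q_G - (1/2)(q_K) = 0.
Kestrel's first-order condition: 415 - 2q_K - (1/2)(q_G) = 0.
Best responses: q_G = (311 - (1/2)q_K)/3, q_K = (415 - (1/2)q_G)/2.
Solving the pair: q_G = 1658/23, q_K = 189.4783.
Total output Q = 261.5652, so price P = 427 - (1/2)·261.5652 = 296.2174.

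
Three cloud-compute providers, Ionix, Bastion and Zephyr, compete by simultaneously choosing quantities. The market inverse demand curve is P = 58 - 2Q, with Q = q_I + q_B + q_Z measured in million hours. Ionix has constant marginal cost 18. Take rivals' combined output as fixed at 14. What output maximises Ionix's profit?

With rivals' combined output fixed at 14, Ionix's profit is π_I = (58 - 2·14 - 2q_I)q_I - (18q_I) = (30 - 2q_I)q_I - (18q_I).
∂π_I/∂q_I = 12 - 4q_I = 0, so q_I = 3.

3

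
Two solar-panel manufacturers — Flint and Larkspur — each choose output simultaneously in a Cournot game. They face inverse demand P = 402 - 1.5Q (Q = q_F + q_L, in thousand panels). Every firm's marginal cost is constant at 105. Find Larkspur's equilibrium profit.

Each firm earns π_i = (402 - 1.5Q)q_i - 105q_i.
First-order condition (treating rivals' output as given): 297 - 3q_i - (3/2)q_j = 0.
With identical firms every q_j equals q_i, so q_j = q_i and 297 = (9/2)q_i, giving q_i = 66.
Price P = 402 - (3/2)·132 = 204.
Larkspur's profit: (204 - 105)·66 = 6534.

6534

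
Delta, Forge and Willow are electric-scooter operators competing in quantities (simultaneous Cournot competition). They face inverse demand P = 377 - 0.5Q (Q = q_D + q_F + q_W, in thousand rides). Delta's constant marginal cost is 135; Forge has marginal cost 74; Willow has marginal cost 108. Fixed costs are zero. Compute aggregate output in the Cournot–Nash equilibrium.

407

Delta's profit: π_D = (377 - 0.5Q)q_D - (135q_D). Setting ∂π_D/∂q_D = 0: 242 - q_D - (1/2)(q_F + q_W) = 0.
Forge's profit: π_F = (377 - 0.5Q)q_F - (74q_F). Setting ∂π_F/∂q_F = 0: 303 - q_F - (1/2)(q_D + q_W) = 0.
Willow's profit: π_W = (377 - 0.5Q)q_W - (108q_W). Setting ∂π_W/∂q_W = 0: 269 - q_W - (1/2)(q_D + q_F) = 0.
Summing all 3 equations gives 814 − 2Q = 0, hence Q = 407.
Back-substituting: q_D = (242 − 407/2)/(1/2) = 77, q_F = (303 − 407/2)/(1/2) = 199, q_W = (269 − 407/2)/(1/2) = 131.
Total output Q = 77 + 199 + 131 = 407.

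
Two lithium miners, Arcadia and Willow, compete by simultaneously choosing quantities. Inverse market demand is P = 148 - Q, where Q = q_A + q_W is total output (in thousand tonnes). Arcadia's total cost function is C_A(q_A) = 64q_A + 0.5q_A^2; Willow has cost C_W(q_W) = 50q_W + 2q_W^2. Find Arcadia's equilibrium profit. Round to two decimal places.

855.55

Arcadia's profit: π_A = (148 - Q)q_A - (64q_A + (1/2)q_A²). Setting ∂π_A/∂q_A = 0: 84 - 3q_A - (q_W) = 0.
Willow's profit: π_W = (148 - Q)q_W - (50q_W + 2q_W²). Setting ∂π_W/∂q_W = 0: 98 - 6q_W - (q_A) = 0.
Rearranging gives the reaction functions q_A = (84 - q_W)/3 and q_W = (98 - q_A)/6.
Solving the pair: q_A = 406/17, q_W = 210/17.
Price P = 148 - 616/17 = 1900/17.
Arcadia's profit: (1900/17)·(406/17) - 64·(406/17) - (1/2)(406/17)² = 855.5502.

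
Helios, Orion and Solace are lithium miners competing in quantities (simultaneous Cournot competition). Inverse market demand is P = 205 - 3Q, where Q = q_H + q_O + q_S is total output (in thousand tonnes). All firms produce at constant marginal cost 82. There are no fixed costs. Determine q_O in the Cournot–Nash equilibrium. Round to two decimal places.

Each firm earns π_i = (205 - 3Q)q_i - 82q_i.
First-order condition (treating rivals' output as given): 123 - 6q_i - 3·Σ_{j≠i} q_j = 0.
By symmetry each firm produces the same amount; substituting Σ_{j≠i} q_j = 2q_i yields q_i = 123/12 = 41/4.

10.25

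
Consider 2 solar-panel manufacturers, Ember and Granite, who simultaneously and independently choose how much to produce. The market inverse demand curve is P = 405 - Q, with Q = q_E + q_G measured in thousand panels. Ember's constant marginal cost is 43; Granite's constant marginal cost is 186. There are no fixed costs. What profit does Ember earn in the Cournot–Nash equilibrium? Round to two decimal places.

Ember's profit: π_E = (405 - Q)q_E - (43q_E). Setting ∂π_E/∂q_E = 0: 362 - 2q_E - (q_G) = 0.
Granite's first-order condition: 219 - 2q_G - (q_E) = 0.
Best responses: q_E = (362 - q_G)/2, q_G = (219 - q_E)/2.
Substituting one into the other gives q_E = 505/3 and q_G = 76/3.
Price P = 405 - 581/3 = 634/3.
Ember's profit: (634/3 - 43)·(505/3) = 28336.1111.

28336.11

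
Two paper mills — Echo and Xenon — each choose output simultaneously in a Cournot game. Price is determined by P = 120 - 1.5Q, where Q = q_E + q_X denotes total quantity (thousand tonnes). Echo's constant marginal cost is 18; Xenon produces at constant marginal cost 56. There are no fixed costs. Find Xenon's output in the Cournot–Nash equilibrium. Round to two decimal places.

Echo's profit: π_E = (120 - 1.5Q)q_E - (18q_E). Setting ∂π_E/∂q_E = 0: 102 - 3q_E - (3/2)(q_X) = 0.
Xenon's first-order condition: 64 - 3q_X - (3/2)(q_E) = 0.
So q_E = (102 - (3/2)q_X)/3 and q_X = (64 - (3/2)q_E)/3.
Substituting one into the other gives q_E = 280/9 and q_X = 52/9.

5.78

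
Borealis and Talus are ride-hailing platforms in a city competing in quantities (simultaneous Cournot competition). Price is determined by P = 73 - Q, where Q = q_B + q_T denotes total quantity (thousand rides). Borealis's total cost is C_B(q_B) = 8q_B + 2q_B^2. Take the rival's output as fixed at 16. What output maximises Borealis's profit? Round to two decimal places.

With the rival's output fixed at 16, Borealis's profit is π_B = (73 - 16 - q_B)q_B - (8q_B + 2q_B²) = (57 - q_B)q_B - (8q_B + 2q_B²).
∂π_B/∂q_B = 49 - 6q_B = 0, so q_B = 49/6.

8.17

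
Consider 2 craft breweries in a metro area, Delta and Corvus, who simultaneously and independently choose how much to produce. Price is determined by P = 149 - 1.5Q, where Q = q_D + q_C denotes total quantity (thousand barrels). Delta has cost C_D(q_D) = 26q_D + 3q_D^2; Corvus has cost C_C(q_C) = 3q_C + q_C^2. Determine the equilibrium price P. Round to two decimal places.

Delta's profit: π_D = (149 - 1.5Q)q_D - (26q_D + 3q_D²). Setting ∂π_D/∂q_D = 0: 123 - 9q_D - (3/2)(q_C) = 0.
Corvus's first-order condition: 146 - 5q_C - (3/2)(q_D) = 0.
So q_D = (123 - (3/2)q_C)/9 and q_C = (146 - (3/2)q_D)/5.
Solving the pair: q_D = 176/19, q_C = 502/19.
Total output Q = 678/19, so price P = 149 - (3/2)·(678/19) = 1814/19.

95.47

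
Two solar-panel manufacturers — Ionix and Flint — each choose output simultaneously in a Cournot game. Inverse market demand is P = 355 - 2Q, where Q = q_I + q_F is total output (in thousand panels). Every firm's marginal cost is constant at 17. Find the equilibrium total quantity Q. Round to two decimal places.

A representative firm's profit is π_i = q_i(355 - 2Q) - 17q_i.
First-order condition (treating rivals' output as given): 338 - 4q_i - 2q_j = 0.
By symmetry each firm produces the same amount; substituting q_j = q_i yields q_i = 338/6 = 169/3.
Total output Q = 169/3 + 169/3 = 338/3.

112.67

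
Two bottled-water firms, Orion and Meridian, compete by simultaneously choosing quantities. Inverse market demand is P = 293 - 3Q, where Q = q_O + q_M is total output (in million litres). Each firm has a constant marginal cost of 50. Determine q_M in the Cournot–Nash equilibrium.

A representative firm's profit is π_i = q_i(293 - 3Q) - 50q_i.
First-order condition (treating rivals' output as given): 243 - 6q_i - 3q_j = 0.
By symmetry each firm produces the same amount; substituting q_j = q_i yields q_i = 243/9 = 27.

27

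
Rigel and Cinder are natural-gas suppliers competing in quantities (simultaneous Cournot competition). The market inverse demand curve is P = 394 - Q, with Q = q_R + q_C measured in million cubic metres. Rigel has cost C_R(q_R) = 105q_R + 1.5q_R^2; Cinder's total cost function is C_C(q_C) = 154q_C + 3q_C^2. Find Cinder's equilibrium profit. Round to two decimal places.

Rigel's profit: π_R = (394 - Q)q_R - (105q_R + (3/2)q_R²). Setting ∂π_R/∂q_R = 0: 289 - 5q_R - (q_C) = 0.
Cinder's first-order condition: 240 - 8q_C - (q_R) = 0.
Rearranging gives the reaction functions q_R = (289 - q_C)/5 and q_C = (240 - q_R)/8.
Substituting one into the other gives q_R = 53.1282 and q_C = 911/39.
Price P = 394 - 76.4872 = 317.5128.
Cinder's profit: 317.5128·(911/39) - 154·(911/39) - 3(911/39)² = 2182.5667.

2182.57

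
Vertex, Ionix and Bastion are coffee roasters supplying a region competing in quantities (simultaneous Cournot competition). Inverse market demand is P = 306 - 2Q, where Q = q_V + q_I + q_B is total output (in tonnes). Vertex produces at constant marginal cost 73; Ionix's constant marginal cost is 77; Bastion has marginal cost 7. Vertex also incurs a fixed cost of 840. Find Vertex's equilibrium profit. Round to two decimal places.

Vertex's profit: π_V = (306 - 2Q)q_V - (73q_V). Setting ∂π_V/∂q_V = 0: 233 - 4q_V - 2(q_I + q_B) = 0.
Ionix's profit: π_I = (306 - 2Q)q_I - (77q_I). Setting ∂π_I/∂q_I = 0: 229 - 4q_I - 2(q_V + q_B) = 0.
Bastion's profit: π_B = (306 - 2Q)q_B - (7q_B). Setting ∂π_B/∂q_B = 0: 299 - 4q_B - 2(q_V + q_I) = 0.
Adding the 3 conditions: 761 − 4Q − 4Q = 0, i.e. Q = 761/8.
Back-substituting: q_V = (233 − 761/4)/2 = 171/8, q_I = (229 − 761/4)/2 = 155/8, q_B = (299 − 761/4)/2 = 435/8.
Price P = 306 - 2·(761/8) = 463/4.
Vertex's profit: (463/4 - 73)·(171/8) - 840 = 73.7813.

73.78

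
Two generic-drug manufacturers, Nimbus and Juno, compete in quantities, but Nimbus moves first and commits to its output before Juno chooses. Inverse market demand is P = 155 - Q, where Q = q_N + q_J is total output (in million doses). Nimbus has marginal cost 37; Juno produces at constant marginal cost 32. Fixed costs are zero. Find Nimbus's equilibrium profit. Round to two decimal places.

The follower Juno best-responds to any q_N: π_J = (155 - Q)q_J - 32q_J.
∂π_J/∂q_J = 123 - q_N - 2q_J = 0 gives the reaction function q_J = (123 - q_N)/2.
The leader anticipates this reaction. Substituting into P = 155 - Q gives P = 187/2 - (1/2)q_N, so π_N = (187/2 - (1/2)q_N)q_N - 37q_N.
Leader FOC: 113/2 - q_N = 0, so q_N = 113/2.
Then q_J = (123 - 113/2)/2 = 133/4.
Price P = 155 - 359/4 = 261/4.
Nimbus's profit: (261/4 - 37)·(113/2) = 1596.1250.

1596.13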